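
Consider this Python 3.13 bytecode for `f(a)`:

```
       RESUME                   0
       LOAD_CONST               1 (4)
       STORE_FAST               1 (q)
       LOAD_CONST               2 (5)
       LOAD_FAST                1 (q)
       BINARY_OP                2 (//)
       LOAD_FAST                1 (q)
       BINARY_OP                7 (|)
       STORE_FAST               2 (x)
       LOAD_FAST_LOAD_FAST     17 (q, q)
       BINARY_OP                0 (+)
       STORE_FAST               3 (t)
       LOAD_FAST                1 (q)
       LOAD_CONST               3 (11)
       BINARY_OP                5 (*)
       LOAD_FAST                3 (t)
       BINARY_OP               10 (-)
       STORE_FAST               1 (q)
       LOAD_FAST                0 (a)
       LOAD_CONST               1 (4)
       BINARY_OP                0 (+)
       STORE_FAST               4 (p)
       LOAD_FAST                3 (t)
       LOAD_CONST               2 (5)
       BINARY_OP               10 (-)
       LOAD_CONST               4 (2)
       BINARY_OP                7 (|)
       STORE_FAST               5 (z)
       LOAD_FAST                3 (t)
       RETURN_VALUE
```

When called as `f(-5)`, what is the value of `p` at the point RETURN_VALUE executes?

LOAD_CONST → push 4. Stack: [4]
STORE_FAST q → q=4. Stack: []
LOAD_CONST → push 5. Stack: [5]
LOAD_FAST q → push 4. Stack: [5, 4]
BINARY_OP // → 5 // 4 = 1. Stack: [1]
LOAD_FAST q → push 4. Stack: [1, 4]
BINARY_OP | → 1 | 4 = 5. Stack: [5]
STORE_FAST x → x=5. Stack: []
LOAD_FAST_LOAD_FAST q,q → push 4,4. Stack: [4, 4]
BINARY_OP + → 4 + 4 = 8. Stack: [8]
STORE_FAST t → t=8. Stack: []
LOAD_FAST q → push 4. Stack: [4]
LOAD_CONST → push 11. Stack: [4, 11]
BINARY_OP * → 4 * 11 = 44. Stack: [44]
LOAD_FAST t → push 8. Stack: [44, 8]
BINARY_OP - → 44 - 8 = 36. Stack: [36]
STORE_FAST q → q=36. Stack: []
LOAD_FAST a → push -5. Stack: [-5]
LOAD_CONST → push 4. Stack: [-5, 4]
BINARY_OP + → -5 + 4 = -1. Stack: [-1]
STORE_FAST p → p=-1. Stack: []
LOAD_FAST t → push 8. Stack: [8]
LOAD_CONST → push 5. Stack: [8, 5]
BINARY_OP - → 8 - 5 = 3. Stack: [3]
LOAD_CONST → push 2. Stack: [3, 2]
BINARY_OP | → 3 | 2 = 3. Stack: [3]
STORE_FAST z → z=3. Stack: []
LOAD_FAST t → push 8. Stack: [8]
RETURN_VALUE → return 8.

-1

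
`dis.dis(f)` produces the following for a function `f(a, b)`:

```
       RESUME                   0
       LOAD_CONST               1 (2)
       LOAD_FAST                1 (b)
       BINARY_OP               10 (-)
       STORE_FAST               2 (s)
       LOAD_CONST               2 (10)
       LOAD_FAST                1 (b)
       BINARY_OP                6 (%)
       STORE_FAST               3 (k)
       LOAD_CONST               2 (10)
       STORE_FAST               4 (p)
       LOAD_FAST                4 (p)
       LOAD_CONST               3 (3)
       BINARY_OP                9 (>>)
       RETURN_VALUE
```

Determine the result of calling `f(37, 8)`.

1

LOAD_CONST → push 2. Stack: [2]
LOAD_FAST b → push 8. Stack: [2, 8]
BINARY_OP - → 2 - 8 = -6. Stack: [-6]
STORE_FAST s → s=-6. Stack: []
LOAD_CONST → push 10. Stack: [10]
LOAD_FAST b → push 8. Stack: [10, 8]
BINARY_OP % → 10 % 8 = 2. Stack: [2]
STORE_FAST k → k=2. Stack: []
LOAD_CONST → push 10. Stack: [10]
STORE_FAST p → p=10. Stack: []
LOAD_FAST p → push 10. Stack: [10]
LOAD_CONST → push 3. Stack: [10, 3]
BINARY_OP >> → 10 >> 3 = 1. Stack: [1]
RETURN_VALUE → return 1.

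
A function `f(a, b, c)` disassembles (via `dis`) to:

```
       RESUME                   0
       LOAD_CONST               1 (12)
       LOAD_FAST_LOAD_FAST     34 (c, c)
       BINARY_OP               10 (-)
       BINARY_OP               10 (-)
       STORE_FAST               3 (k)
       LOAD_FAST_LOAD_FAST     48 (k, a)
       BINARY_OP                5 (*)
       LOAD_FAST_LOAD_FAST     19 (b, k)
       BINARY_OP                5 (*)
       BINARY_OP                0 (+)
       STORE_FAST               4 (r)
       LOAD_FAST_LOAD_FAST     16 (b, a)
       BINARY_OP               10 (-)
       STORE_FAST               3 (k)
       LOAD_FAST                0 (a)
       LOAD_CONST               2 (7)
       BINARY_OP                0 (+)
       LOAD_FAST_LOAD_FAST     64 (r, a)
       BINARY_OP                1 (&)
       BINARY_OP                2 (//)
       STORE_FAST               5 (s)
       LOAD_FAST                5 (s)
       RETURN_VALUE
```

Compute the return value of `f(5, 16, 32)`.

3

LOAD_CONST → push 12. Stack: [12]
LOAD_FAST_LOAD_FAST c,c → push 32,32. Stack: [12, 32, 32]
BINARY_OP - → 32 - 32 = 0. Stack: [12, 0]
BINARY_OP - → 12 - 0 = 12. Stack: [12]
STORE_FAST k → k=12. Stack: []
LOAD_FAST_LOAD_FAST k,a → push 12,5. Stack: [12, 5]
BINARY_OP * → 12 * 5 = 60. Stack: [60]
LOAD_FAST_LOAD_FAST b,k → push 16,12. Stack: [60, 16, 12]
BINARY_OP * → 16 * 12 = 192. Stack: [60, 192]
BINARY_OP + → 60 + 192 = 252. Stack: [252]
STORE_FAST r → r=252. Stack: []
LOAD_FAST_LOAD_FAST b,a → push 16,5. Stack: [16, 5]
BINARY_OP - → 16 - 5 = 11. Stack: [11]
STORE_FAST k → k=11. Stack: []
LOAD_FAST a → push 5. Stack: [5]
LOAD_CONST → push 7. Stack: [5, 7]
BINARY_OP + → 5 + 7 = 12. Stack: [12]
LOAD_FAST_LOAD_FAST r,a → push 252,5. Stack: [12, 252, 5]
BINARY_OP & → 252 & 5 = 4. Stack: [12, 4]
BINARY_OP // → 12 // 4 = 3. Stack: [3]
STORE_FAST s → s=3. Stack: []
LOAD_FAST s → push 3. Stack: [3]
RETURN_VALUE → return 3.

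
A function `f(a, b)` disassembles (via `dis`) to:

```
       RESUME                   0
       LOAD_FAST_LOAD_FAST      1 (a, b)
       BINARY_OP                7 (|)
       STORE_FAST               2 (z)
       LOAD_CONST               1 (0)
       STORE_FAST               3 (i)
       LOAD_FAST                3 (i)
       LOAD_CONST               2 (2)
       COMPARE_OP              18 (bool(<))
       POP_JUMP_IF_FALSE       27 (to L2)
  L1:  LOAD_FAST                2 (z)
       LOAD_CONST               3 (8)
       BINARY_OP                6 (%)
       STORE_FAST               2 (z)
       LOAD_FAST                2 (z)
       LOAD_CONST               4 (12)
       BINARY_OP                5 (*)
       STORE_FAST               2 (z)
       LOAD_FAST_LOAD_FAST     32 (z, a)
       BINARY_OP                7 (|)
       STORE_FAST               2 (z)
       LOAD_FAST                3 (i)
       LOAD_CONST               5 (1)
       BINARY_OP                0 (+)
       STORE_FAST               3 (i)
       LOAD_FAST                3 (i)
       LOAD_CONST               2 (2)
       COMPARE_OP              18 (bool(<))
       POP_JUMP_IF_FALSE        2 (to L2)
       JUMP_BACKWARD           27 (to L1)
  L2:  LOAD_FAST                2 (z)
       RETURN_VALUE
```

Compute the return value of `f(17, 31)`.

61

LOAD_FAST_LOAD_FAST a,b → push 17,31. Stack: [17, 31]
BINARY_OP | → 17 | 31 = 31. Stack: [31]
STORE_FAST z → z=31. Stack: []
LOAD_CONST → push 0. Stack: [0]
STORE_FAST i → i=0. Stack: []
LOAD_FAST i → push 0. Stack: [0]
LOAD_CONST → push 2. Stack: [0, 2]
COMPARE_OP bool(<) → 0 vs 2 = True. Stack: [True]
POP_JUMP_IF_FALSE → pop True; no jump. Stack: []
LOAD_FAST z → push 31. Stack: [31]
LOAD_CONST → push 8. Stack: [31, 8]
BINARY_OP % → 31 % 8 = 7. Stack: [7]
STORE_FAST z → z=7. Stack: []
LOAD_FAST z → push 7. Stack: [7]
LOAD_CONST → push 12. Stack: [7, 12]
BINARY_OP * → 7 * 12 = 84. Stack: [84]
STORE_FAST z → z=84. Stack: []
LOAD_FAST_LOAD_FAST z,a → push 84,17. Stack: [84, 17]
BINARY_OP | → 84 | 17 = 85. Stack: [85]
STORE_FAST z → z=85. Stack: []
LOAD_FAST i → push 0. Stack: [0]
LOAD_CONST → push 1. Stack: [0, 1]
BINARY_OP + → 0 + 1 = 1. Stack: [1]
STORE_FAST i → i=1. Stack: []
LOAD_FAST i → push 1. Stack: [1]
LOAD_CONST → push 2. Stack: [1, 2]
COMPARE_OP bool(<) → 1 vs 2 = True. Stack: [True]
POP_JUMP_IF_FALSE → pop True; no jump. Stack: []
LOAD_FAST z → push 85. Stack: [85]
LOAD_CONST → push 8. Stack: [85, 8]
BINARY_OP % → 85 % 8 = 5. Stack: [5]
STORE_FAST z → z=5. Stack: []
LOAD_FAST z → push 5. Stack: [5]
LOAD_CONST → push 12. Stack: [5, 12]
BINARY_OP * → 5 * 12 = 60. Stack: [60]
STORE_FAST z → z=60. Stack: []
LOAD_FAST_LOAD_FAST z,a → push 60,17. Stack: [60, 17]
BINARY_OP | → 60 | 17 = 61. Stack: [61]
STORE_FAST z → z=61. Stack: []
LOAD_FAST i → push 1. Stack: [1]
LOAD_CONST → push 1. Stack: [1, 1]
BINARY_OP + → 1 + 1 = 2. Stack: [2]
STORE_FAST i → i=2. Stack: []
LOAD_FAST i → push 2. Stack: [2]
LOAD_CONST → push 2. Stack: [2, 2]
COMPARE_OP bool(<) → 2 vs 2 = False. Stack: [False]
POP_JUMP_IF_FALSE → pop False; jump. Stack: []
LOAD_FAST z → push 61. Stack: [61]
RETURN_VALUE → return 61.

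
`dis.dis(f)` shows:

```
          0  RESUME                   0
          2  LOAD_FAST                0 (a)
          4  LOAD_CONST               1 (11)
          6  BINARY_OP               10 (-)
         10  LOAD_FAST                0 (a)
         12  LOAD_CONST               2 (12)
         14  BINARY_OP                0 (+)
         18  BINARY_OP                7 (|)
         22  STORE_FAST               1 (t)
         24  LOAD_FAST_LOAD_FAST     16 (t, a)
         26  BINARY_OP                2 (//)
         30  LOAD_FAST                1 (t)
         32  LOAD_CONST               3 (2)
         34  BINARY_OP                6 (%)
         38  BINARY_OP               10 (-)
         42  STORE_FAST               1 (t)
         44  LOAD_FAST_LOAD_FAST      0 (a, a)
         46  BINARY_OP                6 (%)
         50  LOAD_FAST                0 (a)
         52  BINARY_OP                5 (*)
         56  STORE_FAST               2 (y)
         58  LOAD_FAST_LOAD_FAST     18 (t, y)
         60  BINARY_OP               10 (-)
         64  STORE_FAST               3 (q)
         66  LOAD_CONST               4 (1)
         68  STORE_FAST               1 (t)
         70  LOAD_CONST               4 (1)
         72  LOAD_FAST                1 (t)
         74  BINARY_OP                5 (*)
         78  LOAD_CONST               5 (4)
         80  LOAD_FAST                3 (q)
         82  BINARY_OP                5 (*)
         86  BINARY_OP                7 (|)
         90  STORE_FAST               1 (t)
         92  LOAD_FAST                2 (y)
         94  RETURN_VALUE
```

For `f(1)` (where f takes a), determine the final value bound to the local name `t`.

-7

LOAD_FAST a → push 1. Stack: [1]
LOAD_CONST → push 11. Stack: [1, 11]
BINARY_OP - → 1 - 11 = -10. Stack: [-10]
LOAD_FAST a → push 1. Stack: [-10, 1]
LOAD_CONST → push 12. Stack: [-10, 1, 12]
BINARY_OP + → 1 + 12 = 13. Stack: [-10, 13]
BINARY_OP | → -10 | 13 = -1. Stack: [-1]
STORE_FAST t → t=-1. Stack: []
LOAD_FAST_LOAD_FAST t,a → push -1,1. Stack: [-1, 1]
BINARY_OP // → -1 // 1 = -1. Stack: [-1]
LOAD_FAST t → push -1. Stack: [-1, -1]
LOAD_CONST → push 2. Stack: [-1, -1, 2]
BINARY_OP % → -1 % 2 = 1. Stack: [-1, 1]
BINARY_OP - → -1 - 1 = -2. Stack: [-2]
STORE_FAST t → t=-2. Stack: []
LOAD_FAST_LOAD_FAST a,a → push 1,1. Stack: [1, 1]
BINARY_OP % → 1 % 1 = 0. Stack: [0]
LOAD_FAST a → push 1. Stack: [0, 1]
BINARY_OP * → 0 * 1 = 0. Stack: [0]
STORE_FAST y → y=0. Stack: []
LOAD_FAST_LOAD_FAST t,y → push -2,0. Stack: [-2, 0]
BINARY_OP - → -2 - 0 = -2. Stack: [-2]
STORE_FAST q → q=-2. Stack: []
LOAD_CONST → push 1. Stack: [1]
STORE_FAST t → t=1. Stack: []
LOAD_CONST → push 1. Stack: [1]
LOAD_FAST t → push 1. Stack: [1, 1]
BINARY_OP * → 1 * 1 = 1. Stack: [1]
LOAD_CONST → push 4. Stack: [1, 4]
LOAD_FAST q → push -2. Stack: [1, 4, -2]
BINARY_OP * → 4 * -2 = -8. Stack: [1, -8]
BINARY_OP | → 1 | -8 = -7. Stack: [-7]
STORE_FAST t → t=-7. Stack: []
LOAD_FAST y → push 0. Stack: [0]
RETURN_VALUE → return 0.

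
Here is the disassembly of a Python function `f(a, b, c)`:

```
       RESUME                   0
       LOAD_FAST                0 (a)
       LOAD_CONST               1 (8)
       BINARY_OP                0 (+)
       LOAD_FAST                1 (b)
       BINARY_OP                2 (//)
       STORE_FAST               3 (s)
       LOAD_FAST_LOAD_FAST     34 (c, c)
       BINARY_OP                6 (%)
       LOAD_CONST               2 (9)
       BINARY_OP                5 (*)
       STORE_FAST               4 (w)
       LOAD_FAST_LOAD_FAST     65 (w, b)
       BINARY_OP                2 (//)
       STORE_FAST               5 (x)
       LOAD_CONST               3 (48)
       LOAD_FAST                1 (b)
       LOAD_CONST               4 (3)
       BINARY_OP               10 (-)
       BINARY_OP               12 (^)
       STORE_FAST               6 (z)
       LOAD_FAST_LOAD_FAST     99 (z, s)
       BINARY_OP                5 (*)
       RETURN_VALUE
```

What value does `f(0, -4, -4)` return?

LOAD_FAST a → push 0. Stack: [0]
LOAD_CONST → push 8. Stack: [0, 8]
BINARY_OP + → 0 + 8 = 8. Stack: [8]
LOAD_FAST b → push -4. Stack: [8, -4]
BINARY_OP // → 8 // -4 = -2. Stack: [-2]
STORE_FAST s → s=-2. Stack: []
LOAD_FAST_LOAD_FAST c,c → push -4,-4. Stack: [-4, -4]
BINARY_OP % → -4 % -4 = 0. Stack: [0]
LOAD_CONST → push 9. Stack: [0, 9]
BINARY_OP * → 0 * 9 = 0. Stack: [0]
STORE_FAST w → w=0. Stack: []
LOAD_FAST_LOAD_FAST w,b → push 0,-4. Stack: [0, -4]
BINARY_OP // → 0 // -4 = 0. Stack: [0]
STORE_FAST x → x=0. Stack: []
LOAD_CONST → push 48. Stack: [48]
LOAD_FAST b → push -4. Stack: [48, -4]
LOAD_CONST → push 3. Stack: [48, -4, 3]
BINARY_OP - → -4 - 3 = -7. Stack: [48, -7]
BINARY_OP ^ → 48 ^ -7 = -55. Stack: [-55]
STORE_FAST z → z=-55. Stack: []
LOAD_FAST_LOAD_FAST z,s → push -55,-2. Stack: [-55, -2]
BINARY_OP * → -55 * -2 = 110. Stack: [110]
RETURN_VALUE → return 110.

110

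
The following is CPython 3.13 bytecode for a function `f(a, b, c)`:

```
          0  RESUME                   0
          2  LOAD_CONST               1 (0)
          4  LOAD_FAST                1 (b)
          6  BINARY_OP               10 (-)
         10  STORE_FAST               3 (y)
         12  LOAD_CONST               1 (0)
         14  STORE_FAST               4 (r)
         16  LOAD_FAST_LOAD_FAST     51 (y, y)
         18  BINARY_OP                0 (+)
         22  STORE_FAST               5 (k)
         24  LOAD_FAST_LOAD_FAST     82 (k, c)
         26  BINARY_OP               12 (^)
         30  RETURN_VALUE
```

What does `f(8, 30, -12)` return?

LOAD_CONST → push 0. Stack: [0]
LOAD_FAST b → push 30. Stack: [0, 30]
BINARY_OP - → 0 - 30 = -30. Stack: [-30]
STORE_FAST y → y=-30. Stack: []
LOAD_CONST → push 0. Stack: [0]
STORE_FAST r → r=0. Stack: []
LOAD_FAST_LOAD_FAST y,y → push -30,-30. Stack: [-30, -30]
BINARY_OP + → -30 + -30 = -60. Stack: [-60]
STORE_FAST k → k=-60. Stack: []
LOAD_FAST_LOAD_FAST k,c → push -60,-12. Stack: [-60, -12]
BINARY_OP ^ → -60 ^ -12 = 48. Stack: [48]
RETURN_VALUE → return 48.

48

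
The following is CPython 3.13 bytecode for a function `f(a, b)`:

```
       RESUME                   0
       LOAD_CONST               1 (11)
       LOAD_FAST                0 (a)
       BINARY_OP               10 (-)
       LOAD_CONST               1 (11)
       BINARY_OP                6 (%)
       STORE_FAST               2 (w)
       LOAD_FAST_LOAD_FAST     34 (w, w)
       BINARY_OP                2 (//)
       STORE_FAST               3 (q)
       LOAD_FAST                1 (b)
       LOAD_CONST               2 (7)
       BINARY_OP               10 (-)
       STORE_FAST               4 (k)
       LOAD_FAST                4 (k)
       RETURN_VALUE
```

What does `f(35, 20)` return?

13

LOAD_CONST → push 11. Stack: [11]
LOAD_FAST a → push 35. Stack: [11, 35]
BINARY_OP - → 11 - 35 = -24. Stack: [-24]
LOAD_CONST → push 11. Stack: [-24, 11]
BINARY_OP % → -24 % 11 = 9. Stack: [9]
STORE_FAST w → w=9. Stack: []
LOAD_FAST_LOAD_FAST w,w → push 9,9. Stack: [9, 9]
BINARY_OP // → 9 // 9 = 1. Stack: [1]
STORE_FAST q → q=1. Stack: []
LOAD_FAST b → push 20. Stack: [20]
LOAD_CONST → push 7. Stack: [20, 7]
BINARY_OP - → 20 - 7 = 13. Stack: [13]
STORE_FAST k → k=13. Stack: []
LOAD_FAST k → push 13. Stack: [13]
RETURN_VALUE → return 13.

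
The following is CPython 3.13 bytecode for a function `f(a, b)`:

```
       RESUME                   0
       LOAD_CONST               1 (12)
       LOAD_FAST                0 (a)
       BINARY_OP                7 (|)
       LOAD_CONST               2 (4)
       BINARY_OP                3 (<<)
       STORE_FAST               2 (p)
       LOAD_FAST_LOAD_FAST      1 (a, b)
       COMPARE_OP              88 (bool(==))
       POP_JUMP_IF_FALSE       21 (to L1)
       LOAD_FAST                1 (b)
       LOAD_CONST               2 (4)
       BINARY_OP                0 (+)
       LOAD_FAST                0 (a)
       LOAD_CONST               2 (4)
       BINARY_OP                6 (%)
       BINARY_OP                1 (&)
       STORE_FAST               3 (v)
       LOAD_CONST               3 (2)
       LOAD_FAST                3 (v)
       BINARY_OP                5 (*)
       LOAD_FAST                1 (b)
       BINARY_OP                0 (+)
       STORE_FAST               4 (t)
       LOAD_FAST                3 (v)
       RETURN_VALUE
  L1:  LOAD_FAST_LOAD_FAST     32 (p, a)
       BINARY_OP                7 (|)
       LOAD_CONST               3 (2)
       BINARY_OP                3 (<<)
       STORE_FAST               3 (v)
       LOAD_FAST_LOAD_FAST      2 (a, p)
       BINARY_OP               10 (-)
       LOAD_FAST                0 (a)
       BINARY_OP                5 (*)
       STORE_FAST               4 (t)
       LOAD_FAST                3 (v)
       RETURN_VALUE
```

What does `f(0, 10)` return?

LOAD_CONST → push 12. Stack: [12]
LOAD_FAST a → push 0. Stack: [12, 0]
BINARY_OP | → 12 | 0 = 12. Stack: [12]
LOAD_CONST → push 4. Stack: [12, 4]
BINARY_OP << → 12 << 4 = 192. Stack: [192]
STORE_FAST p → p=192. Stack: []
LOAD_FAST_LOAD_FAST a,b → push 0,10. Stack: [0, 10]
COMPARE_OP bool(==) → 0 vs 10 = False. Stack: [False]
POP_JUMP_IF_FALSE → pop False; jump. Stack: []
LOAD_FAST_LOAD_FAST p,a → push 192,0. Stack: [192, 0]
BINARY_OP | → 192 | 0 = 192. Stack: [192]
LOAD_CONST → push 2. Stack: [192, 2]
BINARY_OP << → 192 << 2 = 768. Stack: [768]
STORE_FAST v → v=768. Stack: []
LOAD_FAST_LOAD_FAST a,p → push 0,192. Stack: [0, 192]
BINARY_OP - → 0 - 192 = -192. Stack: [-192]
LOAD_FAST a → push 0. Stack: [-192, 0]
BINARY_OP * → -192 * 0 = 0. Stack: [0]
STORE_FAST t → t=0. Stack: []
LOAD_FAST v → push 768. Stack: [768]
RETURN_VALUE → return 768.

768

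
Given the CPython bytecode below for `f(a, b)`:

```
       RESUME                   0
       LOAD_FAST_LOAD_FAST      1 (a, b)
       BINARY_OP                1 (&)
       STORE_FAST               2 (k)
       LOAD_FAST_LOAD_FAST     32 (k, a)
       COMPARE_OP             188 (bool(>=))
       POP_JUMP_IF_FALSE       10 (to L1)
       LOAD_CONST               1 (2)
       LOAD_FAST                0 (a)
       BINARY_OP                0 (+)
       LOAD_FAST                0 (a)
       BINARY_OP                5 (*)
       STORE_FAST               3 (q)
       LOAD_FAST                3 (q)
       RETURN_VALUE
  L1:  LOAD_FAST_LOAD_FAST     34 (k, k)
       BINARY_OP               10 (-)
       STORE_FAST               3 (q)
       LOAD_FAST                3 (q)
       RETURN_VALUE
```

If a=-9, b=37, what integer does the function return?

LOAD_FAST_LOAD_FAST a,b → push -9,37. Stack: [-9, 37]
BINARY_OP & → -9 & 37 = 37. Stack: [37]
STORE_FAST k → k=37. Stack: []
LOAD_FAST_LOAD_FAST k,a → push 37,-9. Stack: [37, -9]
COMPARE_OP bool(>=) → 37 vs -9 = True. Stack: [True]
POP_JUMP_IF_FALSE → pop True; no jump. Stack: []
LOAD_CONST → push 2. Stack: [2]
LOAD_FAST a → push -9. Stack: [2, -9]
BINARY_OP + → 2 + -9 = -7. Stack: [-7]
LOAD_FAST a → push -9. Stack: [-7, -9]
BINARY_OP * → -7 * -9 = 63. Stack: [63]
STORE_FAST q → q=63. Stack: []
LOAD_FAST q → push 63. Stack: [63]
RETURN_VALUE → return 63.

63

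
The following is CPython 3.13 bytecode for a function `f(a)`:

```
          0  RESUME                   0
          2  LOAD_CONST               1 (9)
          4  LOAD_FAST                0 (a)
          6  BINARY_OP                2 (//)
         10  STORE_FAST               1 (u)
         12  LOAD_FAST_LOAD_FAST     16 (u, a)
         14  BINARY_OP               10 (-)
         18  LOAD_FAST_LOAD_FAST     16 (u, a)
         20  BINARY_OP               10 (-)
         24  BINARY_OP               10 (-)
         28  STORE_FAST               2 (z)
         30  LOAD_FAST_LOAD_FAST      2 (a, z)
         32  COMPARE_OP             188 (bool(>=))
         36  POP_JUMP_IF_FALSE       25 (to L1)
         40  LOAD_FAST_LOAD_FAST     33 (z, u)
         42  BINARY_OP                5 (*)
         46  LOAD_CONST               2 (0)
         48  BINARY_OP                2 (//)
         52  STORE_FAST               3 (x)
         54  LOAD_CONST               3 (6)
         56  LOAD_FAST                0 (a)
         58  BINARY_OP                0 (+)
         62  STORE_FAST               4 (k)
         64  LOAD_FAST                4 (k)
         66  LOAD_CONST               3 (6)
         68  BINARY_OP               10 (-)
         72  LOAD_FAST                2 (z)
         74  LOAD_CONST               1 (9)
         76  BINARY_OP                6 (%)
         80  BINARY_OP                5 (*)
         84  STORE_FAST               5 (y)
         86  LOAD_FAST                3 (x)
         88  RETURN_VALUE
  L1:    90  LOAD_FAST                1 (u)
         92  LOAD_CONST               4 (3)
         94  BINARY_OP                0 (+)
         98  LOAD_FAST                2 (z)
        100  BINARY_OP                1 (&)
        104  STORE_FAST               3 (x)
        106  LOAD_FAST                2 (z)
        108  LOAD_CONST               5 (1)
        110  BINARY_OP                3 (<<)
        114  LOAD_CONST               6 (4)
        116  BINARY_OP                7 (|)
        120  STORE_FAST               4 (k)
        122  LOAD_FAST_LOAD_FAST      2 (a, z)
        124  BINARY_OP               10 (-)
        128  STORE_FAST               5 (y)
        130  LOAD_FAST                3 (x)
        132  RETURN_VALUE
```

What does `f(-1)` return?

0

LOAD_CONST → push 9. Stack: [9]
LOAD_FAST a → push -1. Stack: [9, -1]
BINARY_OP // → 9 // -1 = -9. Stack: [-9]
STORE_FAST u → u=-9. Stack: []
LOAD_FAST_LOAD_FAST u,a → push -9,-1. Stack: [-9, -1]
BINARY_OP - → -9 - -1 = -8. Stack: [-8]
LOAD_FAST_LOAD_FAST u,a → push -9,-1. Stack: [-8, -9, -1]
BINARY_OP - → -9 - -1 = -8. Stack: [-8, -8]
BINARY_OP - → -8 - -8 = 0. Stack: [0]
STORE_FAST z → z=0. Stack: []
LOAD_FAST_LOAD_FAST a,z → push -1,0. Stack: [-1, 0]
COMPARE_OP bool(>=) → -1 vs 0 = False. Stack: [False]
POP_JUMP_IF_FALSE → pop False; jump. Stack: []
LOAD_FAST u → push -9. Stack: [-9]
LOAD_CONST → push 3. Stack: [-9, 3]
BINARY_OP + → -9 + 3 = -6. Stack: [-6]
LOAD_FAST z → push 0. Stack: [-6, 0]
BINARY_OP & → -6 & 0 = 0. Stack: [0]
STORE_FAST x → x=0. Stack: []
LOAD_FAST z → push 0. Stack: [0]
LOAD_CONST → push 1. Stack: [0, 1]
BINARY_OP << → 0 << 1 = 0. Stack: [0]
LOAD_CONST → push 4. Stack: [0, 4]
BINARY_OP | → 0 | 4 = 4. Stack: [4]
STORE_FAST k → k=4. Stack: []
LOAD_FAST_LOAD_FAST a,z → push -1,0. Stack: [-1, 0]
BINARY_OP - → -1 - 0 = -1. Stack: [-1]
STORE_FAST y → y=-1. Stack: []
LOAD_FAST x → push 0. Stack: [0]
RETURN_VALUE → return 0.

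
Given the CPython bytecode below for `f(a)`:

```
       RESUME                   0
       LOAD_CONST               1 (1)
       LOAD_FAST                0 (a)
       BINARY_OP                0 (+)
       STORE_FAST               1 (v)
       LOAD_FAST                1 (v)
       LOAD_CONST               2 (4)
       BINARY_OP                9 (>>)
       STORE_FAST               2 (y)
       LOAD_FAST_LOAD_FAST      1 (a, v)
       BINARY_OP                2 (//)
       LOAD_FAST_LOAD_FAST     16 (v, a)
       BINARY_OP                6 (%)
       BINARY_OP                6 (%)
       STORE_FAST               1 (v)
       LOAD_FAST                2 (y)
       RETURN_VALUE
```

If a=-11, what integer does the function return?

LOAD_CONST → push 1. Stack: [1]
LOAD_FAST a → push -11. Stack: [1, -11]
BINARY_OP + → 1 + -11 = -10. Stack: [-10]
STORE_FAST v → v=-10. Stack: []
LOAD_FAST v → push -10. Stack: [-10]
LOAD_CONST → push 4. Stack: [-10, 4]
BINARY_OP >> → -10 >> 4 = -1. Stack: [-1]
STORE_FAST y → y=-1. Stack: []
LOAD_FAST_LOAD_FAST a,v → push -11,-10. Stack: [-11, -10]
BINARY_OP // → -11 // -10 = 1. Stack: [1]
LOAD_FAST_LOAD_FAST v,a → push -10,-11. Stack: [1, -10, -11]
BINARY_OP % → -10 % -11 = -10. Stack: [1, -10]
BINARY_OP % → 1 % -10 = -9. Stack: [-9]
STORE_FAST v → v=-9. Stack: []
LOAD_FAST y → push -1. Stack: [-1]
RETURN_VALUE → return -1.

-1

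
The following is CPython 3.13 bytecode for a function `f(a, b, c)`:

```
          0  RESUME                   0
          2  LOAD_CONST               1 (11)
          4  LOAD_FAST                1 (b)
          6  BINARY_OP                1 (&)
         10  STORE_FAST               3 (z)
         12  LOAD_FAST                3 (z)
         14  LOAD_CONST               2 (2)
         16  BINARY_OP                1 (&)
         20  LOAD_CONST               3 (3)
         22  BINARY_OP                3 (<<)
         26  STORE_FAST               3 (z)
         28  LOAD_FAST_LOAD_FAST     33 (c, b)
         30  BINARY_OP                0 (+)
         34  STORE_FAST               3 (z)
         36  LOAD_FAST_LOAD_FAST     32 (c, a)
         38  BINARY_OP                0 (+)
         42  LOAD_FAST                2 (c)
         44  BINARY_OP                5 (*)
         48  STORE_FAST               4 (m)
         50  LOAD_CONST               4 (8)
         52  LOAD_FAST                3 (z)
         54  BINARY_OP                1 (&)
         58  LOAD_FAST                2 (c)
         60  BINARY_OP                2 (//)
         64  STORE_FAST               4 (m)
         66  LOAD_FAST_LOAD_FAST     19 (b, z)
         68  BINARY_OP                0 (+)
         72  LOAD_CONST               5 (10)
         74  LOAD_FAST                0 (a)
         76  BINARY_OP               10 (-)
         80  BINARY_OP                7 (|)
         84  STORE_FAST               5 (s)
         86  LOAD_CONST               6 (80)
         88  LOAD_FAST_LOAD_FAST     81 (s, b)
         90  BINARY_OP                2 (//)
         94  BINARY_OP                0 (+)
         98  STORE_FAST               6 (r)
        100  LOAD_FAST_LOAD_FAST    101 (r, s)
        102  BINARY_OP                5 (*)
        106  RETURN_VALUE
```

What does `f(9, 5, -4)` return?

LOAD_CONST → push 11. Stack: [11]
LOAD_FAST b → push 5. Stack: [11, 5]
BINARY_OP & → 11 & 5 = 1. Stack: [1]
STORE_FAST z → z=1. Stack: []
LOAD_FAST z → push 1. Stack: [1]
LOAD_CONST → push 2. Stack: [1, 2]
BINARY_OP & → 1 & 2 = 0. Stack: [0]
LOAD_CONST → push 3. Stack: [0, 3]
BINARY_OP << → 0 << 3 = 0. Stack: [0]
STORE_FAST z → z=0. Stack: []
LOAD_FAST_LOAD_FAST c,b → push -4,5. Stack: [-4, 5]
BINARY_OP + → -4 + 5 = 1. Stack: [1]
STORE_FAST z → z=1. Stack: []
LOAD_FAST_LOAD_FAST c,a → push -4,9. Stack: [-4, 9]
BINARY_OP + → -4 + 9 = 5. Stack: [5]
LOAD_FAST c → push -4. Stack: [5, -4]
BINARY_OP * → 5 * -4 = -20. Stack: [-20]
STORE_FAST m → m=-20. Stack: []
LOAD_CONST → push 8. Stack: [8]
LOAD_FAST z → push 1. Stack: [8, 1]
BINARY_OP & → 8 & 1 = 0. Stack: [0]
LOAD_FAST c → push -4. Stack: [0, -4]
BINARY_OP // → 0 // -4 = 0. Stack: [0]
STORE_FAST m → m=0. Stack: []
LOAD_FAST_LOAD_FAST b,z → push 5,1. Stack: [5, 1]
BINARY_OP + → 5 + 1 = 6. Stack: [6]
LOAD_CONST → push 10. Stack: [6, 10]
LOAD_FAST a → push 9. Stack: [6, 10, 9]
BINARY_OP - → 10 - 9 = 1. Stack: [6, 1]
BINARY_OP | → 6 | 1 = 7. Stack: [7]
STORE_FAST s → s=7. Stack: []
LOAD_CONST → push 80. Stack: [80]
LOAD_FAST_LOAD_FAST s,b → push 7,5. Stack: [80, 7, 5]
BINARY_OP // → 7 // 5 = 1. Stack: [80, 1]
BINARY_OP + → 80 + 1 = 81. Stack: [81]
STORE_FAST r → r=81. Stack: []
LOAD_FAST_LOAD_FAST r,s → push 81,7. Stack: [81, 7]
BINARY_OP * → 81 * 7 = 567. Stack: [567]
RETURN_VALUE → return 567.

567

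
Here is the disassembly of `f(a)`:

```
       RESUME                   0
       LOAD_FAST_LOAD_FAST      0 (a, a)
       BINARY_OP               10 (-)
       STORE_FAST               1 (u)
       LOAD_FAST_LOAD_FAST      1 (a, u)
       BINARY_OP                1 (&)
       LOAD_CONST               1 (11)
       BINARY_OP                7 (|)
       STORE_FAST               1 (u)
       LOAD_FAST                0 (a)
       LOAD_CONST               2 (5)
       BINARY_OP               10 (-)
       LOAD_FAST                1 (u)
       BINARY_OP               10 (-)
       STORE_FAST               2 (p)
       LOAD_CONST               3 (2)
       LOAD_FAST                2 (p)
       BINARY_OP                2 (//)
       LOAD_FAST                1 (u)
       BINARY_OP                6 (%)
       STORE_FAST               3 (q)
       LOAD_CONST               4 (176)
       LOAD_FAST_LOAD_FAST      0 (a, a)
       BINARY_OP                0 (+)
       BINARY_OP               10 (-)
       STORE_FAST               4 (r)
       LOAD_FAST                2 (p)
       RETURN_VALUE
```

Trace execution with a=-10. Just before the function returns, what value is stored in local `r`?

LOAD_FAST_LOAD_FAST a,a → push -10,-10. Stack: [-10, -10]
BINARY_OP - → -10 - -10 = 0. Stack: [0]
STORE_FAST u → u=0. Stack: []
LOAD_FAST_LOAD_FAST a,u → push -10,0. Stack: [-10, 0]
BINARY_OP & → -10 & 0 = 0. Stack: [0]
LOAD_CONST → push 11. Stack: [0, 11]
BINARY_OP | → 0 | 11 = 11. Stack: [11]
STORE_FAST u → u=11. Stack: []
LOAD_FAST a → push -10. Stack: [-10]
LOAD_CONST → push 5. Stack: [-10, 5]
BINARY_OP - → -10 - 5 = -15. Stack: [-15]
LOAD_FAST u → push 11. Stack: [-15, 11]
BINARY_OP - → -15 - 11 = -26. Stack: [-26]
STORE_FAST p → p=-26. Stack: []
LOAD_CONST → push 2. Stack: [2]
LOAD_FAST p → push -26. Stack: [2, -26]
BINARY_OP // → 2 // -26 = -1. Stack: [-1]
LOAD_FAST u → push 11. Stack: [-1, 11]
BINARY_OP % → -1 % 11 = 10. Stack: [10]
STORE_FAST q → q=10. Stack: []
LOAD_CONST → push 176. Stack: [176]
LOAD_FAST_LOAD_FAST a,a → push -10,-10. Stack: [176, -10, -10]
BINARY_OP + → -10 + -10 = -20. Stack: [176, -20]
BINARY_OP - → 176 - -20 = 196. Stack: [196]
STORE_FAST r → r=196. Stack: []
LOAD_FAST p → push -26. Stack: [-26]
RETURN_VALUE → return -26.

196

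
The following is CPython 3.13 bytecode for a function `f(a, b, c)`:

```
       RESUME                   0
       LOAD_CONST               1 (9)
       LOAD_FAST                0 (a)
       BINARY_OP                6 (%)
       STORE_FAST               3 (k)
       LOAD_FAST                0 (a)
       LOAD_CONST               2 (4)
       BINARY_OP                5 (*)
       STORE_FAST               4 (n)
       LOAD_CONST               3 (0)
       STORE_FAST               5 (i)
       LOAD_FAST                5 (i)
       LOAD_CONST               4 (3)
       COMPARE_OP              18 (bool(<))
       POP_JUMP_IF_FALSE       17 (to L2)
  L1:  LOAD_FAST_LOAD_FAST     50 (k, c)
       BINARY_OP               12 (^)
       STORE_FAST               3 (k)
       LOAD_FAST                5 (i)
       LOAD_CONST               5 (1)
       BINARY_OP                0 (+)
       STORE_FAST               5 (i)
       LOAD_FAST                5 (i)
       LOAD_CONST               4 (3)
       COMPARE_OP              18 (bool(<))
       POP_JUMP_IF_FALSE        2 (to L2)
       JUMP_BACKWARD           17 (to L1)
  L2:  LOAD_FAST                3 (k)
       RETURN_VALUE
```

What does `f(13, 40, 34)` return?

43

LOAD_CONST → push 9. Stack: [9]
LOAD_FAST a → push 13. Stack: [9, 13]
BINARY_OP % → 9 % 13 = 9. Stack: [9]
STORE_FAST k → k=9. Stack: []
LOAD_FAST a → push 13. Stack: [13]
LOAD_CONST → push 4. Stack: [13, 4]
BINARY_OP * → 13 * 4 = 52. Stack: [52]
STORE_FAST n → n=52. Stack: []
LOAD_CONST → push 0. Stack: [0]
STORE_FAST i → i=0. Stack: []
LOAD_FAST i → push 0. Stack: [0]
LOAD_CONST → push 3. Stack: [0, 3]
COMPARE_OP bool(<) → 0 vs 3 = True. Stack: [True]
POP_JUMP_IF_FALSE → pop True; no jump. Stack: []
LOAD_FAST_LOAD_FAST k,c → push 9,34. Stack: [9, 34]
BINARY_OP ^ → 9 ^ 34 = 43. Stack: [43]
STORE_FAST k → k=43. Stack: []
LOAD_FAST i → push 0. Stack: [0]
LOAD_CONST → push 1. Stack: [0, 1]
BINARY_OP + → 0 + 1 = 1. Stack: [1]
STORE_FAST i → i=1. Stack: []
LOAD_FAST i → push 1. Stack: [1]
LOAD_CONST → push 3. Stack: [1, 3]
COMPARE_OP bool(<) → 1 vs 3 = True. Stack: [True]
POP_JUMP_IF_FALSE → pop True; no jump. Stack: []
LOAD_FAST_LOAD_FAST k,c → push 43,34. Stack: [43, 34]
BINARY_OP ^ → 43 ^ 34 = 9. Stack: [9]
STORE_FAST k → k=9. Stack: []
LOAD_FAST i → push 1. Stack: [1]
LOAD_CONST → push 1. Stack: [1, 1]
BINARY_OP + → 1 + 1 = 2. Stack: [2]
STORE_FAST i → i=2. Stack: []
LOAD_FAST i → push 2. Stack: [2]
LOAD_CONST → push 3. Stack: [2, 3]
COMPARE_OP bool(<) → 2 vs 3 = True. Stack: [True]
POP_JUMP_IF_FALSE → pop True; no jump. Stack: []
LOAD_FAST_LOAD_FAST k,c → push 9,34. Stack: [9, 34]
BINARY_OP ^ → 9 ^ 34 = 43. Stack: [43]
STORE_FAST k → k=43. Stack: []
LOAD_FAST i → push 2. Stack: [2]
LOAD_CONST → push 1. Stack: [2, 1]
BINARY_OP + → 2 + 1 = 3. Stack: [3]
STORE_FAST i → i=3. Stack: []
LOAD_FAST i → push 3. Stack: [3]
LOAD_CONST → push 3. Stack: [3, 3]
COMPARE_OP bool(<) → 3 vs 3 = False. Stack: [False]
POP_JUMP_IF_FALSE → pop False; jump. Stack: []
LOAD_FAST k → push 43. Stack: [43]
RETURN_VALUE → return 43.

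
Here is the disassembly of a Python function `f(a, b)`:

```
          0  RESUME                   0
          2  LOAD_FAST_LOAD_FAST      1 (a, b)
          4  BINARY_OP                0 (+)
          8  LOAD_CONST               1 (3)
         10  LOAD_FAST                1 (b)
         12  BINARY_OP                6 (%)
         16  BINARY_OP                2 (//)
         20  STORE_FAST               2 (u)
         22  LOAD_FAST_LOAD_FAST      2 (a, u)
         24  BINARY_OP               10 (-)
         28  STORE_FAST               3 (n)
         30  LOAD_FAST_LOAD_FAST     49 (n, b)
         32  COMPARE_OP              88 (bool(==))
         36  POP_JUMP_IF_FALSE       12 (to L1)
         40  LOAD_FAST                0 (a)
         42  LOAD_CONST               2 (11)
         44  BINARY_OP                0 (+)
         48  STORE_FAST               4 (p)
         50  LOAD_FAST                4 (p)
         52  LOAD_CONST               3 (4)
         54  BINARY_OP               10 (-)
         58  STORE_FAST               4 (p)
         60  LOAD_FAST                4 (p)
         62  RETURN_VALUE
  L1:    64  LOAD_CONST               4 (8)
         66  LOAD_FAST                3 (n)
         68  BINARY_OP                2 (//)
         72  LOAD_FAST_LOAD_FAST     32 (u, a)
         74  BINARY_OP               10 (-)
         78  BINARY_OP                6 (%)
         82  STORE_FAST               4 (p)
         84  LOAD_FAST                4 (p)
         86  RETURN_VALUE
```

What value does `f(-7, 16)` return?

9

LOAD_FAST_LOAD_FAST a,b → push -7,16. Stack: [-7, 16]
BINARY_OP + → -7 + 16 = 9. Stack: [9]
LOAD_CONST → push 3. Stack: [9, 3]
LOAD_FAST b → push 16. Stack: [9, 3, 16]
BINARY_OP % → 3 % 16 = 3. Stack: [9, 3]
BINARY_OP // → 9 // 3 = 3. Stack: [3]
STORE_FAST u → u=3. Stack: []
LOAD_FAST_LOAD_FAST a,u → push -7,3. Stack: [-7, 3]
BINARY_OP - → -7 - 3 = -10. Stack: [-10]
STORE_FAST n → n=-10. Stack: []
LOAD_FAST_LOAD_FAST n,b → push -10,16. Stack: [-10, 16]
COMPARE_OP bool(==) → -10 vs 16 = False. Stack: [False]
POP_JUMP_IF_FALSE → pop False; jump. Stack: []
LOAD_CONST → push 8. Stack: [8]
LOAD_FAST n → push -10. Stack: [8, -10]
BINARY_OP // → 8 // -10 = -1. Stack: [-1]
LOAD_FAST_LOAD_FAST u,a → push 3,-7. Stack: [-1, 3, -7]
BINARY_OP - → 3 - -7 = 10. Stack: [-1, 10]
BINARY_OP % → -1 % 10 = 9. Stack: [9]
STORE_FAST p → p=9. Stack: []
LOAD_FAST p → push 9. Stack: [9]
RETURN_VALUE → return 9.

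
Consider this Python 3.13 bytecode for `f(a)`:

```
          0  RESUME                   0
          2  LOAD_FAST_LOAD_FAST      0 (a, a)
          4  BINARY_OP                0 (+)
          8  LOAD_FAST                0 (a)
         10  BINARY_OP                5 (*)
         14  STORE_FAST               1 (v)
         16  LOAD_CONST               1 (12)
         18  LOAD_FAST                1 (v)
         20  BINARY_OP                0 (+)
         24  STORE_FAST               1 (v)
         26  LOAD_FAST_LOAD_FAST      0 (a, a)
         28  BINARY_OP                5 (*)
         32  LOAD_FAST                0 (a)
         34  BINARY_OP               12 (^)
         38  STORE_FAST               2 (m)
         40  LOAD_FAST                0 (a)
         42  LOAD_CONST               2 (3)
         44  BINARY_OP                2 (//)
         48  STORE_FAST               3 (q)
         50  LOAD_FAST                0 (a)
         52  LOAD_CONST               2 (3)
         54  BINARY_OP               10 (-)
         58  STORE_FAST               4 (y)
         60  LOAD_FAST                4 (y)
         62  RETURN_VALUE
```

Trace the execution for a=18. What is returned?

15

LOAD_FAST_LOAD_FAST a,a → push 18,18. Stack: [18, 18]
BINARY_OP + → 18 + 18 = 36. Stack: [36]
LOAD_FAST a → push 18. Stack: [36, 18]
BINARY_OP * → 36 * 18 = 648. Stack: [648]
STORE_FAST v → v=648. Stack: []
LOAD_CONST → push 12. Stack: [12]
LOAD_FAST v → push 648. Stack: [12, 648]
BINARY_OP + → 12 + 648 = 660. Stack: [660]
STORE_FAST v → v=660. Stack: []
LOAD_FAST_LOAD_FAST a,a → push 18,18. Stack: [18, 18]
BINARY_OP * → 18 * 18 = 324. Stack: [324]
LOAD_FAST a → push 18. Stack: [324, 18]
BINARY_OP ^ → 324 ^ 18 = 342. Stack: [342]
STORE_FAST m → m=342. Stack: []
LOAD_FAST a → push 18. Stack: [18]
LOAD_CONST → push 3. Stack: [18, 3]
BINARY_OP // → 18 // 3 = 6. Stack: [6]
STORE_FAST q → q=6. Stack: []
LOAD_FAST a → push 18. Stack: [18]
LOAD_CONST → push 3. Stack: [18, 3]
BINARY_OP - → 18 - 3 = 15. Stack: [15]
STORE_FAST y → y=15. Stack: []
LOAD_FAST y → push 15. Stack: [15]
RETURN_VALUE → return 15.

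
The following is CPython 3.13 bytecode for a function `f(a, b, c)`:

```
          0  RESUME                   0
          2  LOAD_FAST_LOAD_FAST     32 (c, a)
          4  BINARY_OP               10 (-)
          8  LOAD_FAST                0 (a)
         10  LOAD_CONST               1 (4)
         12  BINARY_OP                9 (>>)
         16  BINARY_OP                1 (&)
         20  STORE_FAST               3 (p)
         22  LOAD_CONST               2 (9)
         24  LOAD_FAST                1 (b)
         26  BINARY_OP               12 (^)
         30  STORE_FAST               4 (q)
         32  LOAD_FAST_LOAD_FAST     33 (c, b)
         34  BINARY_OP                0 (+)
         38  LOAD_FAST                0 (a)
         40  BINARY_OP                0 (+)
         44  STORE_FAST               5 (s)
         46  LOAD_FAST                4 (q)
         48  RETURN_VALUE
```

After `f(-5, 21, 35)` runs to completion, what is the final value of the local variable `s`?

LOAD_FAST_LOAD_FAST c,a → push 35,-5. Stack: [35, -5]
BINARY_OP - → 35 - -5 = 40. Stack: [40]
LOAD_FAST a → push -5. Stack: [40, -5]
LOAD_CONST → push 4. Stack: [40, -5, 4]
BINARY_OP >> → -5 >> 4 = -1. Stack: [40, -1]
BINARY_OP & → 40 & -1 = 40. Stack: [40]
STORE_FAST p → p=40. Stack: []
LOAD_CONST → push 9. Stack: [9]
LOAD_FAST b → push 21. Stack: [9, 21]
BINARY_OP ^ → 9 ^ 21 = 28. Stack: [28]
STORE_FAST q → q=28. Stack: []
LOAD_FAST_LOAD_FAST c,b → push 35,21. Stack: [35, 21]
BINARY_OP + → 35 + 21 = 56. Stack: [56]
LOAD_FAST a → push -5. Stack: [56, -5]
BINARY_OP + → 56 + -5 = 51. Stack: [51]
STORE_FAST s → s=51. Stack: []
LOAD_FAST q → push 28. Stack: [28]
RETURN_VALUE → return 28.

51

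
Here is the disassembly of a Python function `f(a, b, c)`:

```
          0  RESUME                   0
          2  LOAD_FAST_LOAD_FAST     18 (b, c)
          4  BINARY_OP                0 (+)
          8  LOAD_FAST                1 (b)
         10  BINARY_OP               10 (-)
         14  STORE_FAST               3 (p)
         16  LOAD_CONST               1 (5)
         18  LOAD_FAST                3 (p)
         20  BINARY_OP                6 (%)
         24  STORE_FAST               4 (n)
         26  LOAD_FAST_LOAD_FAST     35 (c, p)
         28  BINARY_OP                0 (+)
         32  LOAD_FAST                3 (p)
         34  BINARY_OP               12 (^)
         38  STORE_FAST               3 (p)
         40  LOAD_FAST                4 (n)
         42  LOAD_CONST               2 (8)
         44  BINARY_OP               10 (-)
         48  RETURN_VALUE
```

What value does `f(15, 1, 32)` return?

-3

LOAD_FAST_LOAD_FAST b,c → push 1,32. Stack: [1, 32]
BINARY_OP + → 1 + 32 = 33. Stack: [33]
LOAD_FAST b → push 1. Stack: [33, 1]
BINARY_OP - → 33 - 1 = 32. Stack: [32]
STORE_FAST p → p=32. Stack: []
LOAD_CONST → push 5. Stack: [5]
LOAD_FAST p → push 32. Stack: [5, 32]
BINARY_OP % → 5 % 32 = 5. Stack: [5]
STORE_FAST n → n=5. Stack: []
LOAD_FAST_LOAD_FAST c,p → push 32,32. Stack: [32, 32]
BINARY_OP + → 32 + 32 = 64. Stack: [64]
LOAD_FAST p → push 32. Stack: [64, 32]
BINARY_OP ^ → 64 ^ 32 = 96. Stack: [96]
STORE_FAST p → p=96. Stack: []
LOAD_FAST n → push 5. Stack: [5]
LOAD_CONST → push 8. Stack: [5, 8]
BINARY_OP - → 5 - 8 = -3. Stack: [-3]
RETURN_VALUE → return -3.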